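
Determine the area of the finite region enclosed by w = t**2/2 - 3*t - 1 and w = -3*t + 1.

16/3

Set the curves equal: t**2/2 - 3*t - 1 = -3*t + 1, so t**2/2 - 2 = 0, which factors as (t - 2)*(t + 2)/2 = 0. The curves meet at t = -2, 2.
On [-2, 2], w = -3*t + 1 is on top; that piece has area ∫[-2,2] (-(t**2/2 - 2)) dt = 16/3.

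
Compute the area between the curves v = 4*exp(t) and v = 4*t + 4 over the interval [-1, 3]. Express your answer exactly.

-32 - 4*exp(-1) + 4*exp(3)

On [-1, 3], (4*exp(t)) - (4*t + 4) = -4*t + 4*exp(t) - 4 is ≥ 0 throughout, so the area is a single integral of |-4*t + 4*exp(t) - 4|.
∫[-1,3] (-4*t + 4*exp(t) - 4) dt = -32 - 4*exp(-1) + 4*exp(3).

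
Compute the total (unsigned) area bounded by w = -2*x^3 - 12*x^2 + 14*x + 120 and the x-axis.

517

The curve meets the x-axis where -2*x^3 - 12*x^2 + 14*x + 120 = 0, i.e. -2*(x - 3)*(x + 4)*(x + 5) = 0, at x = -5, -4, 3.
On [-5, -4] the curve lies below the axis; ∫[-5,-4] (-2*x^3 - 12*x^2 + 14*x + 120) dx = -5/2, giving area 5/2.
On [-4, 3] the curve lies above the axis; ∫[-4,3] (-2*x^3 - 12*x^2 + 14*x + 120) dx = 1029/2, giving area 1029/2.
Total area = 5/2 + 1029/2 = 517.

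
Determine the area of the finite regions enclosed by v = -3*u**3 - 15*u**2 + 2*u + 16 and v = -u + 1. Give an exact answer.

Set the curves equal: -3*u**3 - 15*u**2 + 2*u + 16 = -u + 1, so -3*u**3 - 15*u**2 + 3*u + 15 = 0, which factors as -3*(u - 1)*(u + 1)*(u + 5) = 0. The curves meet at u = -5, -1, 1.
On [-5, -1], v = -u + 1 is on top; that piece has area ∫[-5,-1] (-(-3*u**3 - 15*u**2 + 3*u + 15)) du = 128.
On [-1, 1], v = -3*u**3 - 15*u**2 + 2*u + 16 is on top; that piece has area ∫[-1,1] (-3*u**3 - 15*u**2 + 3*u + 15) du = 20.
Total enclosed area = 128 + 20 = 148.

148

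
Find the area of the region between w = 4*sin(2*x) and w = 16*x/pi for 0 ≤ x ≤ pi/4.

On [0, pi/4], (4*sin(2*x)) - (16*x/pi) = -16*x/pi + 4*sin(2*x) is ≥ 0 throughout, so the area is a single integral of |-16*x/pi + 4*sin(2*x)|.
∫[0,pi/4] (-16*x/pi + 4*sin(2*x)) dx = 2 - pi/2.

2 - pi/2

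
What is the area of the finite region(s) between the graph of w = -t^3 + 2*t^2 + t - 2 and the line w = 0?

37/12

The curve meets the t-axis where -t^3 + 2*t^2 + t - 2 = 0, i.e. -(t - 2)*(t - 1)*(t + 1) = 0, at t = -1, 1, 2.
On [-1, 1] the curve lies below the axis; ∫[-1,1] (-t^3 + 2*t^2 + t - 2) dt = -8/3, giving area 8/3.
On [1, 2] the curve lies above the axis; ∫[1,2] (-t^3 + 2*t^2 + t - 2) dt = 5/12, giving area 5/12.
Total area = 8/3 + 5/12 = 37/12.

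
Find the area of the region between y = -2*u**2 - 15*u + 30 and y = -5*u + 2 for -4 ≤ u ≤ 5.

The difference (-2*u**2 - 15*u + 30) - (-5*u + 2) = -2*u**2 - 10*u + 28 changes sign at u = 2 inside [-4, 5], so split the integral there.
∫[-4,2] (-2*u**2 - 10*u + 28) du = 180.
∫[2,5] (-2*u**2 - 10*u + 28) du = -99; the area of that piece is 99.
Total area = 180 + 99 = 279.

279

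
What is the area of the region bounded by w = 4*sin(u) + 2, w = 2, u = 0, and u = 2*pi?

16

The difference (4*sin(u) + 2) - (2) = 4*sin(u) changes sign at u = pi inside [0, 2*pi], so split the integral there.
∫[0,pi] (4*sin(u)) du = 8.
∫[pi,2*pi] (4*sin(u)) du = -8; the area of that piece is 8.
Total area = 8 + 8 = 16.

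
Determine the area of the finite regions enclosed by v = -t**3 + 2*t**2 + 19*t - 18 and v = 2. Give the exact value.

2521/12

Set the curves equal: -t**3 + 2*t**2 + 19*t - 18 = 2, so -t**3 + 2*t**2 + 19*t - 20 = 0, which factors as -(t - 5)*(t - 1)*(t + 4) = 0. The curves meet at t = -4, 1, 5.
On [-4, 1], v = 2 is on top; that piece has area ∫[-4,1] (-(-t**3 + 2*t**2 + 19*t - 20)) dt = 1625/12.
On [1, 5], v = -t**3 + 2*t**2 + 19*t - 18 is on top; that piece has area ∫[1,5] (-t**3 + 2*t**2 + 19*t - 20) dt = 224/3.
Total enclosed area = 1625/12 + 224/3 = 2521/12.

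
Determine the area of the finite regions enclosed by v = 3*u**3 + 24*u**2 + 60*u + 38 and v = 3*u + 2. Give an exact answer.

Set the curves equal: 3*u**3 + 24*u**2 + 60*u + 38 = 3*u + 2, so 3*u**3 + 24*u**2 + 57*u + 36 = 0, which factors as 3*(u + 1)*(u + 3)*(u + 4) = 0. The curves meet at u = -4, -3, -1.
On [-4, -3], v = 3*u**3 + 24*u**2 + 60*u + 38 is on top; that piece has area ∫[-4,-3] (3*u**3 + 24*u**2 + 57*u + 36) du = 5/4.
On [-3, -1], v = 3*u + 2 is on top; that piece has area ∫[-3,-1] (-(3*u**3 + 24*u**2 + 57*u + 36)) du = 8.
Total enclosed area = 5/4 + 8 = 37/4.

37/4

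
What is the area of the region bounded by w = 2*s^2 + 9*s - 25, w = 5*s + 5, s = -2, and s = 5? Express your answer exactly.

The difference (2*s^2 + 9*s - 25) - (5*s + 5) = 2*s^2 + 4*s - 30 changes sign at s = 3 inside [-2, 5], so split the integral there.
∫[-2,3] (2*s^2 + 4*s - 30) ds = -350/3; the area of that piece is 350/3.
∫[3,5] (2*s^2 + 4*s - 30) ds = 112/3.
Total area = 350/3 + 112/3 = 154.

154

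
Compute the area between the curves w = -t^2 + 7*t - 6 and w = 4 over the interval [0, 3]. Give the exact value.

59/6

The difference (-t^2 + 7*t - 6) - (4) = -t^2 + 7*t - 10 changes sign at t = 2 inside [0, 3], so split the integral there.
∫[0,2] (-t^2 + 7*t - 10) dt = -26/3; the area of that piece is 26/3.
∫[2,3] (-t^2 + 7*t - 10) dt = 7/6.
Total area = 26/3 + 7/6 = 59/6.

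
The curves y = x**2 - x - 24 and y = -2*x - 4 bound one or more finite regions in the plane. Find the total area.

Set the curves equal: x**2 - x - 24 = -2*x - 4, so x**2 + x - 20 = 0, which factors as (x - 4)*(x + 5) = 0. The curves meet at x = -5, 4.
On [-5, 4], y = -2*x - 4 is on top; that piece has area ∫[-5,4] (-(x**2 + x - 20)) dx = 243/2.

243/2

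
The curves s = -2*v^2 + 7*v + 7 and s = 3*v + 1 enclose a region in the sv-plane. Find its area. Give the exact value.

Both boundary curves give s as a function of v, so integrate with respect to v. Setting them equal: -2*v^2 + 4*v + 6 = 0, i.e. -2*(v - 3)*(v + 1) = 0, so they meet at v = -1, 3.
For v in [-1, 3], s = -2*v^2 + 7*v + 7 is on the right; area = ∫[-1,3] (-2*v^2 + 4*v + 6) dv = 64/3.

64/3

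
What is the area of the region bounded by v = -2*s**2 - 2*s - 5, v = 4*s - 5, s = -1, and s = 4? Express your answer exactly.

93

The difference (-2*s**2 - 2*s - 5) - (4*s - 5) = -2*s**2 - 6*s changes sign at s = 0 inside [-1, 4], so split the integral there.
∫[-1,0] (-2*s**2 - 6*s) ds = 7/3.
∫[0,4] (-2*s**2 - 6*s) ds = -272/3; the area of that piece is 272/3.
Total area = 7/3 + 272/3 = 93.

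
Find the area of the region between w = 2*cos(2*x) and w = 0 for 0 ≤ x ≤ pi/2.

The difference (2*cos(2*x)) - (0) = 2*cos(2*x) changes sign at x = pi/4 inside [0, pi/2], so split the integral there.
∫[0,pi/4] (2*cos(2*x)) dx = 1.
∫[pi/4,pi/2] (2*cos(2*x)) dx = -1; the area of that piece is 1.
Total area = 1 + 1 = 2.

2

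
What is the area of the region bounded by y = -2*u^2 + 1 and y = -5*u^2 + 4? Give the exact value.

Set the curves equal: -2*u^2 + 1 = -5*u^2 + 4, so 3*u^2 - 3 = 0, which factors as 3*(u - 1)*(u + 1) = 0. The curves meet at u = -1, 1.
On [-1, 1], y = -5*u^2 + 4 is on top; that piece has area ∫[-1,1] (-(3*u^2 - 3)) du = 4.

4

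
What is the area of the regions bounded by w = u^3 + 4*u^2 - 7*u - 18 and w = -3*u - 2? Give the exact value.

148/3

Set the curves equal: u^3 + 4*u^2 - 7*u - 18 = -3*u - 2, so u^3 + 4*u^2 - 4*u - 16 = 0, which factors as (u - 2)*(u + 2)*(u + 4) = 0. The curves meet at u = -4, -2, 2.
On [-4, -2], w = u^3 + 4*u^2 - 7*u - 18 is on top; that piece has area ∫[-4,-2] (u^3 + 4*u^2 - 4*u - 16) du = 20/3.
On [-2, 2], w = -3*u - 2 is on top; that piece has area ∫[-2,2] (-(u^3 + 4*u^2 - 4*u - 16)) du = 128/3.
Total enclosed area = 20/3 + 128/3 = 148/3.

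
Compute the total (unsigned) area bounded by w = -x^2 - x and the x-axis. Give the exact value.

1/6

The curve meets the x-axis where -x^2 - x = 0, i.e. -x*(x + 1) = 0, at x = -1, 0.
On [-1, 0] the curve lies above the axis; ∫[-1,0] (-x^2 - x) dx = 1/6, giving area 1/6.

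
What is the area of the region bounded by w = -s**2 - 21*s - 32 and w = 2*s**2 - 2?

27/2

Set the curves equal: -s**2 - 21*s - 32 = 2*s**2 - 2, so -3*s**2 - 21*s - 30 = 0, which factors as -3*(s + 2)*(s + 5) = 0. The curves meet at s = -5, -2.
On [-5, -2], w = -s**2 - 21*s - 32 is on top; that piece has area ∫[-5,-2] (-3*s**2 - 21*s - 30) ds = 27/2.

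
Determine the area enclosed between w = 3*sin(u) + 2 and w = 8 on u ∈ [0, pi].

On [0, pi], (3*sin(u) + 2) - (8) = 3*sin(u) - 6 is ≤ 0 throughout, so the area is a single integral of |3*sin(u) - 6|.
∫[0,pi] (3*sin(u) - 6) du = 6 - 6*pi; the area of that piece is -6 + 6*pi.

-6 + 6*pi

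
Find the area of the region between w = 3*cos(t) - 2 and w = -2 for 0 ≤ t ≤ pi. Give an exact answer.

6

The difference (3*cos(t) - 2) - (-2) = 3*cos(t) changes sign at t = pi/2 inside [0, pi], so split the integral there.
∫[0,pi/2] (3*cos(t)) dt = 3.
∫[pi/2,pi] (3*cos(t)) dt = -3; the area of that piece is 3.
Total area = 3 + 3 = 6.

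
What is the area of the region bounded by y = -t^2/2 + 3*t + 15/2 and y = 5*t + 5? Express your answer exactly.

Set the curves equal: -t^2/2 + 3*t + 15/2 = 5*t + 5, so -t^2/2 - 2*t + 5/2 = 0, which factors as -(t - 1)*(t + 5)/2 = 0. The curves meet at t = -5, 1.
On [-5, 1], y = -t^2/2 + 3*t + 15/2 is on top; that piece has area ∫[-5,1] (-t^2/2 - 2*t + 5/2) dt = 18.

18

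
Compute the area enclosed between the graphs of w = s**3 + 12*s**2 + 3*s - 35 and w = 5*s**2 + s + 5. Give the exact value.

1741/12

Set the curves equal: s**3 + 12*s**2 + 3*s - 35 = 5*s**2 + s + 5, so s**3 + 7*s**2 + 2*s - 40 = 0, which factors as (s - 2)*(s + 4)*(s + 5) = 0. The curves meet at s = -5, -4, 2.
On [-5, -4], w = s**3 + 12*s**2 + 3*s - 35 is on top; that piece has area ∫[-5,-4] (s**3 + 7*s**2 + 2*s - 40) ds = 13/12.
On [-4, 2], w = 5*s**2 + s + 5 is on top; that piece has area ∫[-4,2] (-(s**3 + 7*s**2 + 2*s - 40)) ds = 144.
Total enclosed area = 13/12 + 144 = 1741/12.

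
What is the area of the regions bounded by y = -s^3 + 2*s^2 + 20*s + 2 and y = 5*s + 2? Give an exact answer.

Set the curves equal: -s^3 + 2*s^2 + 20*s + 2 = 5*s + 2, so -s^3 + 2*s^2 + 15*s = 0, which factors as -s*(s - 5)*(s + 3) = 0. The curves meet at s = -3, 0, 5.
On [-3, 0], y = 5*s + 2 is on top; that piece has area ∫[-3,0] (-(-s^3 + 2*s^2 + 15*s)) ds = 117/4.
On [0, 5], y = -s^3 + 2*s^2 + 20*s + 2 is on top; that piece has area ∫[0,5] (-s^3 + 2*s^2 + 15*s) ds = 1375/12.
Total enclosed area = 117/4 + 1375/12 = 863/6.

863/6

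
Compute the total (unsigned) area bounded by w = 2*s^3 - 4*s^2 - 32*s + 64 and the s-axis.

1136/3

The curve meets the s-axis where 2*s^3 - 4*s^2 - 32*s + 64 = 0, i.e. 2*(s - 4)*(s - 2)*(s + 4) = 0, at s = -4, 2, 4.
On [-4, 2] the curve lies above the axis; ∫[-4,2] (2*s^3 - 4*s^2 - 32*s + 64) ds = 360, giving area 360.
On [2, 4] the curve lies below the axis; ∫[2,4] (2*s^3 - 4*s^2 - 32*s + 64) ds = -56/3, giving area 56/3.
Total area = 360 + 56/3 = 1136/3.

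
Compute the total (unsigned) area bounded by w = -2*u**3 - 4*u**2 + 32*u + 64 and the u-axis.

1136/3

The curve meets the u-axis where -2*u**3 - 4*u**2 + 32*u + 64 = 0, i.e. -2*(u - 4)*(u + 2)*(u + 4) = 0, at u = -4, -2, 4.
On [-4, -2] the curve lies below the axis; ∫[-4,-2] (-2*u**3 - 4*u**2 + 32*u + 64) du = -56/3, giving area 56/3.
On [-2, 4] the curve lies above the axis; ∫[-2,4] (-2*u**3 - 4*u**2 + 32*u + 64) du = 360, giving area 360.
Total area = 56/3 + 360 = 1136/3.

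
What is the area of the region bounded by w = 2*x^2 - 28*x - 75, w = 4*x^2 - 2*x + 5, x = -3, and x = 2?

1075/3

On [-3, 2], (2*x^2 - 28*x - 75) - (4*x^2 - 2*x + 5) = -2*x^2 - 26*x - 80 is ≤ 0 throughout, so the area is a single integral of |-2*x^2 - 26*x - 80|.
∫[-3,2] (-2*x^2 - 26*x - 80) dx = -1075/3; the area of that piece is 1075/3.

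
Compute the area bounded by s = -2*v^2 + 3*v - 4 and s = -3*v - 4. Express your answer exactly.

Both boundary curves give s as a function of v, so integrate with respect to v. Setting them equal: -2*v^2 + 6*v = 0, i.e. -2*v*(v - 3) = 0, so they meet at v = 0, 3.
For v in [0, 3], s = -2*v^2 + 3*v - 4 is on the right; area = ∫[0,3] (-2*v^2 + 6*v) dv = 9.

9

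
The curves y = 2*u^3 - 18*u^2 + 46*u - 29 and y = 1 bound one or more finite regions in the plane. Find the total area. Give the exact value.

16

Set the curves equal: 2*u^3 - 18*u^2 + 46*u - 29 = 1, so 2*u^3 - 18*u^2 + 46*u - 30 = 0, which factors as 2*(u - 5)*(u - 3)*(u - 1) = 0. The curves meet at u = 1, 3, 5.
On [1, 3], y = 2*u^3 - 18*u^2 + 46*u - 29 is on top; that piece has area ∫[1,3] (2*u^3 - 18*u^2 + 46*u - 30) du = 8.
On [3, 5], y = 1 is on top; that piece has area ∫[3,5] (-(2*u^3 - 18*u^2 + 46*u - 30)) du = 8.
Total enclosed area = 8 + 8 = 16.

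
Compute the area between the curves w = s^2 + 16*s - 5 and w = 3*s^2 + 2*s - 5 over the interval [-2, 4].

308/3

The difference (s^2 + 16*s - 5) - (3*s^2 + 2*s - 5) = -2*s^2 + 14*s changes sign at s = 0 inside [-2, 4], so split the integral there.
∫[-2,0] (-2*s^2 + 14*s) ds = -100/3; the area of that piece is 100/3.
∫[0,4] (-2*s^2 + 14*s) ds = 208/3.
Total area = 100/3 + 208/3 = 308/3.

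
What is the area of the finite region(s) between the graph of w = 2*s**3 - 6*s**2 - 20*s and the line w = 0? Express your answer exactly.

407/2

The curve meets the s-axis where 2*s**3 - 6*s**2 - 20*s = 0, i.e. 2*s*(s - 5)*(s + 2) = 0, at s = -2, 0, 5.
On [-2, 0] the curve lies above the axis; ∫[-2,0] (2*s**3 - 6*s**2 - 20*s) ds = 16, giving area 16.
On [0, 5] the curve lies below the axis; ∫[0,5] (2*s**3 - 6*s**2 - 20*s) ds = -375/2, giving area 375/2.
Total area = 16 + 375/2 = 407/2.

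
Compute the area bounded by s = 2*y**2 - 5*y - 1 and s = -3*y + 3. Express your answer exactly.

9

Both boundary curves give s as a function of y, so integrate with respect to y. Setting them equal: 2*y**2 - 2*y - 4 = 0, i.e. 2*(y - 2)*(y + 1) = 0, so they meet at y = -1, 2.
For y in [-1, 2], s = 2*y**2 - 5*y - 1 is on the left; area = ∫[-1,2] (-(2*y**2 - 2*y - 4)) dy = 9.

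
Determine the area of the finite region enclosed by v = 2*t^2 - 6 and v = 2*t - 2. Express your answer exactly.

Set the curves equal: 2*t^2 - 6 = 2*t - 2, so 2*t^2 - 2*t - 4 = 0, which factors as 2*(t - 2)*(t + 1) = 0. The curves meet at t = -1, 2.
On [-1, 2], v = 2*t - 2 is on top; that piece has area ∫[-1,2] (-(2*t^2 - 2*t - 4)) dt = 9.

9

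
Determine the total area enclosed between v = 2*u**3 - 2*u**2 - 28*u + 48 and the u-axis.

1741/6

The curve meets the u-axis where 2*u**3 - 2*u**2 - 28*u + 48 = 0, i.e. 2*(u - 3)*(u - 2)*(u + 4) = 0, at u = -4, 2, 3.
On [-4, 2] the curve lies above the axis; ∫[-4,2] (2*u**3 - 2*u**2 - 28*u + 48) du = 288, giving area 288.
On [2, 3] the curve lies below the axis; ∫[2,3] (2*u**3 - 2*u**2 - 28*u + 48) du = -13/6, giving area 13/6.
Total area = 288 + 13/6 = 1741/6.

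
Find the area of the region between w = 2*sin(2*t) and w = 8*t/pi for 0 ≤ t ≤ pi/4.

1 - pi/4

On [0, pi/4], (2*sin(2*t)) - (8*t/pi) = -8*t/pi + 2*sin(2*t) is ≥ 0 throughout, so the area is a single integral of |-8*t/pi + 2*sin(2*t)|.
∫[0,pi/4] (-8*t/pi + 2*sin(2*t)) dt = 1 - pi/4.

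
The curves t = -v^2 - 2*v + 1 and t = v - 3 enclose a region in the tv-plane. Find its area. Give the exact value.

125/6

Both boundary curves give t as a function of v, so integrate with respect to v. Setting them equal: -v^2 - 3*v + 4 = 0, i.e. -(v - 1)*(v + 4) = 0, so they meet at v = -4, 1.
For v in [-4, 1], t = -v^2 - 2*v + 1 is on the right; area = ∫[-4,1] (-v^2 - 3*v + 4) dv = 125/6.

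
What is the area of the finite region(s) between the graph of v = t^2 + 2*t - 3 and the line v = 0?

The curve meets the t-axis where t^2 + 2*t - 3 = 0, i.e. (t - 1)*(t + 3) = 0, at t = -3, 1.
On [-3, 1] the curve lies below the axis; ∫[-3,1] (t^2 + 2*t - 3) dt = -32/3, giving area 32/3.

32/3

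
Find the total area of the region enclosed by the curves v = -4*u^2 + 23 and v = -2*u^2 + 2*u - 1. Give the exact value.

Set the curves equal: -4*u^2 + 23 = -2*u^2 + 2*u - 1, so -2*u^2 - 2*u + 24 = 0, which factors as -2*(u - 3)*(u + 4) = 0. The curves meet at u = -4, 3.
On [-4, 3], v = -4*u^2 + 23 is on top; that piece has area ∫[-4,3] (-2*u^2 - 2*u + 24) du = 343/3.

343/3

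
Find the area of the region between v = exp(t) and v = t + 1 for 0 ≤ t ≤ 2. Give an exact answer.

-5 + exp(2)

On [0, 2], (exp(t)) - (t + 1) = -t + exp(t) - 1 is ≥ 0 throughout, so the area is a single integral of |-t + exp(t) - 1|.
∫[0,2] (-t + exp(t) - 1) dt = -5 + exp(2).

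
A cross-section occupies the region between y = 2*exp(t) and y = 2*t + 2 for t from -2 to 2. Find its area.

On [-2, 2], (2*exp(t)) - (2*t + 2) = -2*t + 2*exp(t) - 2 is ≥ 0 throughout, so the area is a single integral of |-2*t + 2*exp(t) - 2|.
∫[-2,2] (-2*t + 2*exp(t) - 2) dt = -8 - 2*exp(-2) + 2*exp(2).

-8 - 2*exp(-2) + 2*exp(2)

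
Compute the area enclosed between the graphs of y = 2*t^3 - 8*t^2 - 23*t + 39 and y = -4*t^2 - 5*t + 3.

443/3

Set the curves equal: 2*t^3 - 8*t^2 - 23*t + 39 = -4*t^2 - 5*t + 3, so 2*t^3 - 4*t^2 - 18*t + 36 = 0, which factors as 2*(t - 3)*(t - 2)*(t + 3) = 0. The curves meet at t = -3, 2, 3.
On [-3, 2], y = 2*t^3 - 8*t^2 - 23*t + 39 is on top; that piece has area ∫[-3,2] (2*t^3 - 4*t^2 - 18*t + 36) dt = 875/6.
On [2, 3], y = -4*t^2 - 5*t + 3 is on top; that piece has area ∫[2,3] (-(2*t^3 - 4*t^2 - 18*t + 36)) dt = 11/6.
Total enclosed area = 875/6 + 11/6 = 443/3.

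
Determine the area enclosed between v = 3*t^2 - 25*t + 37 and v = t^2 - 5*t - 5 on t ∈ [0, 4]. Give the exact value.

172/3

The difference (3*t^2 - 25*t + 37) - (t^2 - 5*t - 5) = 2*t^2 - 20*t + 42 changes sign at t = 3 inside [0, 4], so split the integral there.
∫[0,3] (2*t^2 - 20*t + 42) dt = 54.
∫[3,4] (2*t^2 - 20*t + 42) dt = -10/3; the area of that piece is 10/3.
Total area = 54 + 10/3 = 172/3.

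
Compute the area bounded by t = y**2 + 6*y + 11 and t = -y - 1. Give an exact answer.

1/6

Both boundary curves give t as a function of y, so integrate with respect to y. Setting them equal: y**2 + 7*y + 12 = 0, i.e. (y + 3)*(y + 4) = 0, so they meet at y = -4, -3.
For y in [-4, -3], t = y**2 + 6*y + 11 is on the left; area = ∫[-4,-3] (-(y**2 + 7*y + 12)) dy = 1/6.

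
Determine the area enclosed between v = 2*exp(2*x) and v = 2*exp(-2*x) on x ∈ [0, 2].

-2 + exp(-4) + exp(4)

On [0, 2], (2*exp(2*x)) - (2*exp(-2*x)) = 2*exp(2*x) - 2*exp(-2*x) is ≥ 0 throughout, so the area is a single integral of |2*exp(2*x) - 2*exp(-2*x)|.
∫[0,2] (2*exp(2*x) - 2*exp(-2*x)) dx = -2 + exp(-4) + exp(4).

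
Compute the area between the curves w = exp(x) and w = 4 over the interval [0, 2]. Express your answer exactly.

-15 + exp(2) + 16*log(2)

The difference (exp(x)) - (4) = exp(x) - 4 changes sign at x = log(4) inside [0, 2], so split the integral there.
∫[0,log(4)] (exp(x) - 4) dx = 3 - log(256); the area of that piece is -3 + log(256).
∫[log(4),2] (exp(x) - 4) dx = -12 + 8*log(2) + exp(2).
Total area = (-3 + log(256)) + (-12 + 8*log(2) + exp(2)) = -15 + exp(2) + 16*log(2).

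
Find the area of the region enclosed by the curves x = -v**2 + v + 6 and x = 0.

Both boundary curves give x as a function of v, so integrate with respect to v. Setting them equal: -v**2 + v + 6 = 0, i.e. -(v - 3)*(v + 2) = 0, so they meet at v = -2, 3.
For v in [-2, 3], x = -v**2 + v + 6 is on the right; area = ∫[-2,3] (-v**2 + v + 6) dv = 125/6.

125/6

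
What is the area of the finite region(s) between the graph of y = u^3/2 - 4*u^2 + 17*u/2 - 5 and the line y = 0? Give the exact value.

The curve meets the u-axis where u^3/2 - 4*u^2 + 17*u/2 - 5 = 0, i.e. (u - 5)*(u - 2)*(u - 1)/2 = 0, at u = 1, 2, 5.
On [1, 2] the curve lies above the axis; ∫[1,2] (u^3/2 - 4*u^2 + 17*u/2 - 5) du = 7/24, giving area 7/24.
On [2, 5] the curve lies below the axis; ∫[2,5] (u^3/2 - 4*u^2 + 17*u/2 - 5) du = -45/8, giving area 45/8.
Total area = 7/24 + 45/8 = 71/12.

71/12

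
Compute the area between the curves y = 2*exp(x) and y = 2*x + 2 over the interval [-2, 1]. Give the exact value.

-3 - 2*exp(-2) + 2*exp(1)

On [-2, 1], (2*exp(x)) - (2*x + 2) = -2*x + 2*exp(x) - 2 is ≥ 0 throughout, so the area is a single integral of |-2*x + 2*exp(x) - 2|.
∫[-2,1] (-2*x + 2*exp(x) - 2) dx = -3 - 2*exp(-2) + 2*exp(1).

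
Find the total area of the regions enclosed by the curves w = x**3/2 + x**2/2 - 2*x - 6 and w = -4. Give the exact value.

71/12

Set the curves equal: x**3/2 + x**2/2 - 2*x - 6 = -4, so x**3/2 + x**2/2 - 2*x - 2 = 0, which factors as (x - 2)*(x + 1)*(x + 2)/2 = 0. The curves meet at x = -2, -1, 2.
On [-2, -1], w = x**3/2 + x**2/2 - 2*x - 6 is on top; that piece has area ∫[-2,-1] (x**3/2 + x**2/2 - 2*x - 2) dx = 7/24.
On [-1, 2], w = -4 is on top; that piece has area ∫[-1,2] (-(x**3/2 + x**2/2 - 2*x - 2)) dx = 45/8.
Total enclosed area = 7/24 + 45/8 = 71/12.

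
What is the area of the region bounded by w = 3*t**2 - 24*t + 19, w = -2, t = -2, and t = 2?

116

The difference (3*t**2 - 24*t + 19) - (-2) = 3*t**2 - 24*t + 21 changes sign at t = 1 inside [-2, 2], so split the integral there.
∫[-2,1] (3*t**2 - 24*t + 21) dt = 108.
∫[1,2] (3*t**2 - 24*t + 21) dt = -8; the area of that piece is 8.
Total area = 108 + 8 = 116.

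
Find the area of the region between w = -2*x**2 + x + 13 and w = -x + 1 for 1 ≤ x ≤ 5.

40

The difference (-2*x**2 + x + 13) - (-x + 1) = -2*x**2 + 2*x + 12 changes sign at x = 3 inside [1, 5], so split the integral there.
∫[1,3] (-2*x**2 + 2*x + 12) dx = 44/3.
∫[3,5] (-2*x**2 + 2*x + 12) dx = -76/3; the area of that piece is 76/3.
Total area = 44/3 + 76/3 = 40.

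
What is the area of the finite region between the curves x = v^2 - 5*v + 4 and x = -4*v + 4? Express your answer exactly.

Both boundary curves give x as a function of v, so integrate with respect to v. Setting them equal: v^2 - v = 0, i.e. v*(v - 1) = 0, so they meet at v = 0, 1.
For v in [0, 1], x = v^2 - 5*v + 4 is on the left; area = ∫[0,1] (-(v^2 - v)) dv = 1/6.

1/6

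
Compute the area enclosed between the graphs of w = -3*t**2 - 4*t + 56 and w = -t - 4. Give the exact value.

Set the curves equal: -3*t**2 - 4*t + 56 = -t - 4, so -3*t**2 - 3*t + 60 = 0, which factors as -3*(t - 4)*(t + 5) = 0. The curves meet at t = -5, 4.
On [-5, 4], w = -3*t**2 - 4*t + 56 is on top; that piece has area ∫[-5,4] (-3*t**2 - 3*t + 60) dt = 729/2.

729/2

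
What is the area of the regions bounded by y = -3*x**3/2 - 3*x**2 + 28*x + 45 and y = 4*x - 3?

Set the curves equal: -3*x**3/2 - 3*x**2 + 28*x + 45 = 4*x - 3, so -3*x**3/2 - 3*x**2 + 24*x + 48 = 0, which factors as -3*(x - 4)*(x + 2)*(x + 4)/2 = 0. The curves meet at x = -4, -2, 4.
On [-4, -2], y = 4*x - 3 is on top; that piece has area ∫[-4,-2] (-(-3*x**3/2 - 3*x**2 + 24*x + 48)) dx = 14.
On [-2, 4], y = -3*x**3/2 - 3*x**2 + 28*x + 45 is on top; that piece has area ∫[-2,4] (-3*x**3/2 - 3*x**2 + 24*x + 48) dx = 270.
Total enclosed area = 14 + 270 = 284.

284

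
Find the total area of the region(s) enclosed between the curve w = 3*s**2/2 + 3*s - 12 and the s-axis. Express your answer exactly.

The curve meets the s-axis where 3*s**2/2 + 3*s - 12 = 0, i.e. 3*(s - 2)*(s + 4)/2 = 0, at s = -4, 2.
On [-4, 2] the curve lies below the axis; ∫[-4,2] (3*s**2/2 + 3*s - 12) ds = -54, giving area 54.

54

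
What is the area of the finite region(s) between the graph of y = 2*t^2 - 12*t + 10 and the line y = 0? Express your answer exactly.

The curve meets the t-axis where 2*t^2 - 12*t + 10 = 0, i.e. 2*(t - 5)*(t - 1) = 0, at t = 1, 5.
On [1, 5] the curve lies below the axis; ∫[1,5] (2*t^2 - 12*t + 10) dt = -64/3, giving area 64/3.

64/3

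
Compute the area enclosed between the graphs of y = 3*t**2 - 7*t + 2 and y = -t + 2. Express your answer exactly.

4

Set the curves equal: 3*t**2 - 7*t + 2 = -t + 2, so 3*t**2 - 6*t = 0, which factors as 3*t*(t - 2) = 0. The curves meet at t = 0, 2.
On [0, 2], y = -t + 2 is on top; that piece has area ∫[0,2] (-(3*t**2 - 6*t)) dt = 4.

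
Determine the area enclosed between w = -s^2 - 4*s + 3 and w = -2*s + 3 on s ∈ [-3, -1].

The difference (-s^2 - 4*s + 3) - (-2*s + 3) = -s^2 - 2*s changes sign at s = -2 inside [-3, -1], so split the integral there.
∫[-3,-2] (-s^2 - 2*s) ds = -4/3; the area of that piece is 4/3.
∫[-2,-1] (-s^2 - 2*s) ds = 2/3.
Total area = 4/3 + 2/3 = 2.

2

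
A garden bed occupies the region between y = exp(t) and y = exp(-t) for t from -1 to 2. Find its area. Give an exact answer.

-4 + exp(-2) + exp(-1) + exp(1) + exp(2)

The difference (exp(t)) - (exp(-t)) = exp(t) - exp(-t) changes sign at t = 0 inside [-1, 2], so split the integral there.
∫[-1,0] (exp(t) - exp(-t)) dt = -exp(1) - exp(-1) + 2; the area of that piece is -2 + exp(-1) + exp(1).
∫[0,2] (exp(t) - exp(-t)) dt = -2 + exp(-2) + exp(2).
Total area = (-2 + exp(-1) + exp(1)) + (-2 + exp(-2) + exp(2)) = -4 + exp(-2) + exp(-1) + exp(1) + exp(2).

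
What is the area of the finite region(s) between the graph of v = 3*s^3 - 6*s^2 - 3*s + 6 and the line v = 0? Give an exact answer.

37/4

The curve meets the s-axis where 3*s^3 - 6*s^2 - 3*s + 6 = 0, i.e. 3*(s - 2)*(s - 1)*(s + 1) = 0, at s = -1, 1, 2.
On [-1, 1] the curve lies above the axis; ∫[-1,1] (3*s^3 - 6*s^2 - 3*s + 6) ds = 8, giving area 8.
On [1, 2] the curve lies below the axis; ∫[1,2] (3*s^3 - 6*s^2 - 3*s + 6) ds = -5/4, giving area 5/4.
Total area = 8 + 5/4 = 37/4.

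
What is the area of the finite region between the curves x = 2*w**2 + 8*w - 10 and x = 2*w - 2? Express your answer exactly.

125/3

Both boundary curves give x as a function of w, so integrate with respect to w. Setting them equal: 2*w**2 + 6*w - 8 = 0, i.e. 2*(w - 1)*(w + 4) = 0, so they meet at w = -4, 1.
For w in [-4, 1], x = 2*w**2 + 8*w - 10 is on the left; area = ∫[-4,1] (-(2*w**2 + 6*w - 8)) dw = 125/3.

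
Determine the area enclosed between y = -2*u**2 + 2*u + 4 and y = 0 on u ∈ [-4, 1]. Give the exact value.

155/3

The difference (-2*u**2 + 2*u + 4) - (0) = -2*u**2 + 2*u + 4 changes sign at u = -1 inside [-4, 1], so split the integral there.
∫[-4,-1] (-2*u**2 + 2*u + 4) du = -45; the area of that piece is 45.
∫[-1,1] (-2*u**2 + 2*u + 4) du = 20/3.
Total area = 45 + 20/3 = 155/3.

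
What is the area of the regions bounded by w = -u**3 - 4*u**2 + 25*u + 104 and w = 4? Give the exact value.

4019/6

Set the curves equal: -u**3 - 4*u**2 + 25*u + 104 = 4, so -u**3 - 4*u**2 + 25*u + 100 = 0, which factors as -(u - 5)*(u + 4)*(u + 5) = 0. The curves meet at u = -5, -4, 5.
On [-5, -4], w = 4 is on top; that piece has area ∫[-5,-4] (-(-u**3 - 4*u**2 + 25*u + 100)) du = 19/12.
On [-4, 5], w = -u**3 - 4*u**2 + 25*u + 104 is on top; that piece has area ∫[-4,5] (-u**3 - 4*u**2 + 25*u + 100) du = 2673/4.
Total enclosed area = 19/12 + 2673/4 = 4019/6.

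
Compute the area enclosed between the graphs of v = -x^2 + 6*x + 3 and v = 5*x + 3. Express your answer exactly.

1/6

Set the curves equal: -x^2 + 6*x + 3 = 5*x + 3, so -x^2 + x = 0, which factors as -x*(x - 1) = 0. The curves meet at x = 0, 1.
On [0, 1], v = -x^2 + 6*x + 3 is on top; that piece has area ∫[0,1] (-x^2 + x) dx = 1/6.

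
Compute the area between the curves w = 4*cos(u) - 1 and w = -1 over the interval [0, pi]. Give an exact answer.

The difference (4*cos(u) - 1) - (-1) = 4*cos(u) changes sign at u = pi/2 inside [0, pi], so split the integral there.
∫[0,pi/2] (4*cos(u)) du = 4.
∫[pi/2,pi] (4*cos(u)) du = -4; the area of that piece is 4.
Total area = 4 + 4 = 8.

8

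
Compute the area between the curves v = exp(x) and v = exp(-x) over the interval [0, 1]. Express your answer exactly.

-2 + exp(-1) + exp(1)

On [0, 1], (exp(x)) - (exp(-x)) = exp(x) - exp(-x) is ≥ 0 throughout, so the area is a single integral of |exp(x) - exp(-x)|.
∫[0,1] (exp(x) - exp(-x)) dx = -2 + exp(-1) + exp(1).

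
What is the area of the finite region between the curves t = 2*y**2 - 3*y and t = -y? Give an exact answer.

Both boundary curves give t as a function of y, so integrate with respect to y. Setting them equal: 2*y**2 - 2*y = 0, i.e. 2*y*(y - 1) = 0, so they meet at y = 0, 1.
For y in [0, 1], t = 2*y**2 - 3*y is on the left; area = ∫[0,1] (-(2*y**2 - 2*y)) dy = 1/3.

1/3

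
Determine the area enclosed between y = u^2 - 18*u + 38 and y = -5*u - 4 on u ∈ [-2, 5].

On [-2, 5], (u^2 - 18*u + 38) - (-5*u - 4) = u^2 - 13*u + 42 is ≥ 0 throughout, so the area is a single integral of |u^2 - 13*u + 42|.
∫[-2,5] (u^2 - 13*u + 42) du = 1211/6.

1211/6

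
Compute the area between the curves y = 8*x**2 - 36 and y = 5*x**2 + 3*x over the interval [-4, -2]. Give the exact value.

21

The difference (8*x**2 - 36) - (5*x**2 + 3*x) = 3*x**2 - 3*x - 36 changes sign at x = -3 inside [-4, -2], so split the integral there.
∫[-4,-3] (3*x**2 - 3*x - 36) dx = 23/2.
∫[-3,-2] (3*x**2 - 3*x - 36) dx = -19/2; the area of that piece is 19/2.
Total area = 23/2 + 19/2 = 21.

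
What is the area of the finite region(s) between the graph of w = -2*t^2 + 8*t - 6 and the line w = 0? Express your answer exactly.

8/3

The curve meets the t-axis where -2*t^2 + 8*t - 6 = 0, i.e. -2*(t - 3)*(t - 1) = 0, at t = 1, 3.
On [1, 3] the curve lies above the axis; ∫[1,3] (-2*t^2 + 8*t - 6) dt = 8/3, giving area 8/3.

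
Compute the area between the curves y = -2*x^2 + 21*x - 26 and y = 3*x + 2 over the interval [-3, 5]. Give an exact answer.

706/3

The difference (-2*x^2 + 21*x - 26) - (3*x + 2) = -2*x^2 + 18*x - 28 changes sign at x = 2 inside [-3, 5], so split the integral there.
∫[-3,2] (-2*x^2 + 18*x - 28) dx = -625/3; the area of that piece is 625/3.
∫[2,5] (-2*x^2 + 18*x - 28) dx = 27.
Total area = 625/3 + 27 = 706/3.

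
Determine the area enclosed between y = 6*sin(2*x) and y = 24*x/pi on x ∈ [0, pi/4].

3 - 3*pi/4

On [0, pi/4], (6*sin(2*x)) - (24*x/pi) = -24*x/pi + 6*sin(2*x) is ≥ 0 throughout, so the area is a single integral of |-24*x/pi + 6*sin(2*x)|.
∫[0,pi/4] (-24*x/pi + 6*sin(2*x)) dx = 3 - 3*pi/4.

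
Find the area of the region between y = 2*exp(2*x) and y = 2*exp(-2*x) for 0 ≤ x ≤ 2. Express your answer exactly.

-2 + exp(-4) + exp(4)

On [0, 2], (2*exp(2*x)) - (2*exp(-2*x)) = 2*exp(2*x) - 2*exp(-2*x) is ≥ 0 throughout, so the area is a single integral of |2*exp(2*x) - 2*exp(-2*x)|.
∫[0,2] (2*exp(2*x) - 2*exp(-2*x)) dx = -2 + exp(-4) + exp(4).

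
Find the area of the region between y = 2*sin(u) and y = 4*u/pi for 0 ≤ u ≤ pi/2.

On [0, pi/2], (2*sin(u)) - (4*u/pi) = -4*u/pi + 2*sin(u) is ≥ 0 throughout, so the area is a single integral of |-4*u/pi + 2*sin(u)|.
∫[0,pi/2] (-4*u/pi + 2*sin(u)) du = 2 - pi/2.

2 - pi/2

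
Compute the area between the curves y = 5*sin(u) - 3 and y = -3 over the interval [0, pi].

On [0, pi], (5*sin(u) - 3) - (-3) = 5*sin(u) is ≥ 0 throughout, so the area is a single integral of |5*sin(u)|.
∫[0,pi] (5*sin(u)) du = 10.

10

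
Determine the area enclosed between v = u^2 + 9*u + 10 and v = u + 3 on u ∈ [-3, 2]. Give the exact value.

136/3

The difference (u^2 + 9*u + 10) - (u + 3) = u^2 + 8*u + 7 changes sign at u = -1 inside [-3, 2], so split the integral there.
∫[-3,-1] (u^2 + 8*u + 7) du = -28/3; the area of that piece is 28/3.
∫[-1,2] (u^2 + 8*u + 7) du = 36.
Total area = 28/3 + 36 = 136/3.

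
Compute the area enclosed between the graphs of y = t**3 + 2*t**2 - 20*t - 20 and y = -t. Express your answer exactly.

2521/12

Set the curves equal: t**3 + 2*t**2 - 20*t - 20 = -t, so t**3 + 2*t**2 - 19*t - 20 = 0, which factors as (t - 4)*(t + 1)*(t + 5) = 0. The curves meet at t = -5, -1, 4.
On [-5, -1], y = t**3 + 2*t**2 - 20*t - 20 is on top; that piece has area ∫[-5,-1] (t**3 + 2*t**2 - 19*t - 20) dt = 224/3.
On [-1, 4], y = -t is on top; that piece has area ∫[-1,4] (-(t**3 + 2*t**2 - 19*t - 20)) dt = 1625/12.
Total enclosed area = 224/3 + 1625/12 = 2521/12.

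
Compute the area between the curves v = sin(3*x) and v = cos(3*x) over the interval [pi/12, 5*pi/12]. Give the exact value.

On [pi/12, 5*pi/12], (sin(3*x)) - (cos(3*x)) = sin(3*x) - cos(3*x) is ≥ 0 throughout, so the area is a single integral of |sin(3*x) - cos(3*x)|.
∫[pi/12,5*pi/12] (sin(3*x) - cos(3*x)) dx = 2*sqrt(2)/3.

2*sqrt(2)/3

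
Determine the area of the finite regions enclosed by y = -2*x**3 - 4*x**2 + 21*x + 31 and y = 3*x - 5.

Set the curves equal: -2*x**3 - 4*x**2 + 21*x + 31 = 3*x - 5, so -2*x**3 - 4*x**2 + 18*x + 36 = 0, which factors as -2*(x - 3)*(x + 2)*(x + 3) = 0. The curves meet at x = -3, -2, 3.
On [-3, -2], y = 3*x - 5 is on top; that piece has area ∫[-3,-2] (-(-2*x**3 - 4*x**2 + 18*x + 36)) dx = 11/6.
On [-2, 3], y = -2*x**3 - 4*x**2 + 21*x + 31 is on top; that piece has area ∫[-2,3] (-2*x**3 - 4*x**2 + 18*x + 36) dx = 875/6.
Total enclosed area = 11/6 + 875/6 = 443/3.

443/3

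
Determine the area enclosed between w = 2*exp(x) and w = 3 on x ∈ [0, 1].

The difference (2*exp(x)) - (3) = 2*exp(x) - 3 changes sign at x = log(3/2) inside [0, 1], so split the integral there.
∫[0,log(3/2)] (2*exp(x) - 3) dx = log(8/27) + 1; the area of that piece is -1 + log(27/8).
∫[log(3/2),1] (2*exp(x) - 3) dx = -6 - 3*log(2) + 3*log(3) + 2*exp(1).
Total area = (-1 + log(27/8)) + (-6 - 3*log(2) + 3*log(3) + 2*exp(1)) = -7 - 6*log(2) + 2*exp(1) + 6*log(3).

-7 - 6*log(2) + 2*exp(1) + 6*log(3)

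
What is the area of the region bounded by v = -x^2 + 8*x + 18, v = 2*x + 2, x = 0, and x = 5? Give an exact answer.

On [0, 5], (-x^2 + 8*x + 18) - (2*x + 2) = -x^2 + 6*x + 16 is ≥ 0 throughout, so the area is a single integral of |-x^2 + 6*x + 16|.
∫[0,5] (-x^2 + 6*x + 16) dx = 340/3.

340/3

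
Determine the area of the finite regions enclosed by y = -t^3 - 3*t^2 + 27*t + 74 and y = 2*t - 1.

Set the curves equal: -t^3 - 3*t^2 + 27*t + 74 = 2*t - 1, so -t^3 - 3*t^2 + 25*t + 75 = 0, which factors as -(t - 5)*(t + 3)*(t + 5) = 0. The curves meet at t = -5, -3, 5.
On [-5, -3], y = 2*t - 1 is on top; that piece has area ∫[-5,-3] (-(-t^3 - 3*t^2 + 25*t + 75)) dt = 12.
On [-3, 5], y = -t^3 - 3*t^2 + 27*t + 74 is on top; that piece has area ∫[-3,5] (-t^3 - 3*t^2 + 25*t + 75) dt = 512.
Total enclosed area = 12 + 512 = 524.

524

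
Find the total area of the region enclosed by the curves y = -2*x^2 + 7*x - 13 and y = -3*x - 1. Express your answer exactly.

1/3

Set the curves equal: -2*x^2 + 7*x - 13 = -3*x - 1, so -2*x^2 + 10*x - 12 = 0, which factors as -2*(x - 3)*(x - 2) = 0. The curves meet at x = 2, 3.
On [2, 3], y = -2*x^2 + 7*x - 13 is on top; that piece has area ∫[2,3] (-2*x^2 + 10*x - 12) dx = 1/3.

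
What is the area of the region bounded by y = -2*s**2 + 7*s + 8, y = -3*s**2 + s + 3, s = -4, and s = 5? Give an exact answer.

The difference (-2*s**2 + 7*s + 8) - (-3*s**2 + s + 3) = s**2 + 6*s + 5 changes sign at s = -1 inside [-4, 5], so split the integral there.
∫[-4,-1] (s**2 + 6*s + 5) ds = -9; the area of that piece is 9.
∫[-1,5] (s**2 + 6*s + 5) ds = 144.
Total area = 9 + 144 = 153.

153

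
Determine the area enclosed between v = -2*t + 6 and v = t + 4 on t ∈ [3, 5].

On [3, 5], (-2*t + 6) - (t + 4) = -3*t + 2 is ≤ 0 throughout, so the area is a single integral of |-3*t + 2|.
∫[3,5] (-3*t + 2) dt = -20; the area of that piece is 20.

20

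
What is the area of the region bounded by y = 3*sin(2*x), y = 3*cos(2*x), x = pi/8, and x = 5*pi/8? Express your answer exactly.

3*sqrt(2)

On [pi/8, 5*pi/8], (3*sin(2*x)) - (3*cos(2*x)) = 3*sin(2*x) - 3*cos(2*x) is ≥ 0 throughout, so the area is a single integral of |3*sin(2*x) - 3*cos(2*x)|.
∫[pi/8,5*pi/8] (3*sin(2*x) - 3*cos(2*x)) dx = 3*sqrt(2).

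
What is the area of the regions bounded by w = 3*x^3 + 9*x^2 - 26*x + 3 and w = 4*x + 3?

1221/4

Set the curves equal: 3*x^3 + 9*x^2 - 26*x + 3 = 4*x + 3, so 3*x^3 + 9*x^2 - 30*x = 0, which factors as 3*x*(x - 2)*(x + 5) = 0. The curves meet at x = -5, 0, 2.
On [-5, 0], w = 3*x^3 + 9*x^2 - 26*x + 3 is on top; that piece has area ∫[-5,0] (3*x^3 + 9*x^2 - 30*x) dx = 1125/4.
On [0, 2], w = 4*x + 3 is on top; that piece has area ∫[0,2] (-(3*x^3 + 9*x^2 - 30*x)) dx = 24.
Total enclosed area = 1125/4 + 24 = 1221/4.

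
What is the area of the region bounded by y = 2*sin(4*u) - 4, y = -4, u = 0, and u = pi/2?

The difference (2*sin(4*u) - 4) - (-4) = 2*sin(4*u) changes sign at u = pi/4 inside [0, pi/2], so split the integral there.
∫[0,pi/4] (2*sin(4*u)) du = 1.
∫[pi/4,pi/2] (2*sin(4*u)) du = -1; the area of that piece is 1.
Total area = 1 + 1 = 2.

2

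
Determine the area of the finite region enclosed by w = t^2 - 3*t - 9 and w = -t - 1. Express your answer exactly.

36

Set the curves equal: t^2 - 3*t - 9 = -t - 1, so t^2 - 2*t - 8 = 0, which factors as (t - 4)*(t + 2) = 0. The curves meet at t = -2, 4.
On [-2, 4], w = -t - 1 is on top; that piece has area ∫[-2,4] (-(t^2 - 2*t - 8)) dt = 36.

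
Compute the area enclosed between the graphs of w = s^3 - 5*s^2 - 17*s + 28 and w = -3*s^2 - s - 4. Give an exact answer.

568/3

Set the curves equal: s^3 - 5*s^2 - 17*s + 28 = -3*s^2 - s - 4, so s^3 - 2*s^2 - 16*s + 32 = 0, which factors as (s - 4)*(s - 2)*(s + 4) = 0. The curves meet at s = -4, 2, 4.
On [-4, 2], w = s^3 - 5*s^2 - 17*s + 28 is on top; that piece has area ∫[-4,2] (s^3 - 2*s^2 - 16*s + 32) ds = 180.
On [2, 4], w = -3*s^2 - s - 4 is on top; that piece has area ∫[2,4] (-(s^3 - 2*s^2 - 16*s + 32)) ds = 28/3.
Total enclosed area = 180 + 28/3 = 568/3.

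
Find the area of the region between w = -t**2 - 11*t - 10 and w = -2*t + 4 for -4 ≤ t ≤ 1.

The difference (-t**2 - 11*t - 10) - (-2*t + 4) = -t**2 - 9*t - 14 changes sign at t = -2 inside [-4, 1], so split the integral there.
∫[-4,-2] (-t**2 - 9*t - 14) dt = 22/3.
∫[-2,1] (-t**2 - 9*t - 14) dt = -63/2; the area of that piece is 63/2.
Total area = 22/3 + 63/2 = 233/6.

233/6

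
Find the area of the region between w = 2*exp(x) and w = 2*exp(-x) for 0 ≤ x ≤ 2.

-4 + 2*exp(-2) + 2*exp(2)

On [0, 2], (2*exp(x)) - (2*exp(-x)) = 2*exp(x) - 2*exp(-x) is ≥ 0 throughout, so the area is a single integral of |2*exp(x) - 2*exp(-x)|.
∫[0,2] (2*exp(x) - 2*exp(-x)) dx = -4 + 2*exp(-2) + 2*exp(2).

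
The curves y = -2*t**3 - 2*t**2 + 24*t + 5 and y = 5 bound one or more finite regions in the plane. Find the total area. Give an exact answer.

Set the curves equal: -2*t**3 - 2*t**2 + 24*t + 5 = 5, so -2*t**3 - 2*t**2 + 24*t = 0, which factors as -2*t*(t - 3)*(t + 4) = 0. The curves meet at t = -4, 0, 3.
On [-4, 0], y = 5 is on top; that piece has area ∫[-4,0] (-(-2*t**3 - 2*t**2 + 24*t)) dt = 320/3.
On [0, 3], y = -2*t**3 - 2*t**2 + 24*t + 5 is on top; that piece has area ∫[0,3] (-2*t**3 - 2*t**2 + 24*t) dt = 99/2.
Total enclosed area = 320/3 + 99/2 = 937/6.

937/6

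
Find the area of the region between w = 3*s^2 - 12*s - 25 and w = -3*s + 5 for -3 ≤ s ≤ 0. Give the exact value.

91/2

The difference (3*s^2 - 12*s - 25) - (-3*s + 5) = 3*s^2 - 9*s - 30 changes sign at s = -2 inside [-3, 0], so split the integral there.
∫[-3,-2] (3*s^2 - 9*s - 30) ds = 23/2.
∫[-2,0] (3*s^2 - 9*s - 30) ds = -34; the area of that piece is 34.
Total area = 23/2 + 34 = 91/2.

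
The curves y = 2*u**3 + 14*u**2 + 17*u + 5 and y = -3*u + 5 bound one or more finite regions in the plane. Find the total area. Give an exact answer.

Set the curves equal: 2*u**3 + 14*u**2 + 17*u + 5 = -3*u + 5, so 2*u**3 + 14*u**2 + 20*u = 0, which factors as 2*u*(u + 2)*(u + 5) = 0. The curves meet at u = -5, -2, 0.
On [-5, -2], y = 2*u**3 + 14*u**2 + 17*u + 5 is on top; that piece has area ∫[-5,-2] (2*u**3 + 14*u**2 + 20*u) du = 63/2.
On [-2, 0], y = -3*u + 5 is on top; that piece has area ∫[-2,0] (-(2*u**3 + 14*u**2 + 20*u)) du = 32/3.
Total enclosed area = 63/2 + 32/3 = 253/6.

253/6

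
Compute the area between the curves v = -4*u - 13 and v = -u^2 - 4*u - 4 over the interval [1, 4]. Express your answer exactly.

The difference (-4*u - 13) - (-u^2 - 4*u - 4) = u^2 - 9 changes sign at u = 3 inside [1, 4], so split the integral there.
∫[1,3] (u^2 - 9) du = -28/3; the area of that piece is 28/3.
∫[3,4] (u^2 - 9) du = 10/3.
Total area = 28/3 + 10/3 = 38/3.

38/3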